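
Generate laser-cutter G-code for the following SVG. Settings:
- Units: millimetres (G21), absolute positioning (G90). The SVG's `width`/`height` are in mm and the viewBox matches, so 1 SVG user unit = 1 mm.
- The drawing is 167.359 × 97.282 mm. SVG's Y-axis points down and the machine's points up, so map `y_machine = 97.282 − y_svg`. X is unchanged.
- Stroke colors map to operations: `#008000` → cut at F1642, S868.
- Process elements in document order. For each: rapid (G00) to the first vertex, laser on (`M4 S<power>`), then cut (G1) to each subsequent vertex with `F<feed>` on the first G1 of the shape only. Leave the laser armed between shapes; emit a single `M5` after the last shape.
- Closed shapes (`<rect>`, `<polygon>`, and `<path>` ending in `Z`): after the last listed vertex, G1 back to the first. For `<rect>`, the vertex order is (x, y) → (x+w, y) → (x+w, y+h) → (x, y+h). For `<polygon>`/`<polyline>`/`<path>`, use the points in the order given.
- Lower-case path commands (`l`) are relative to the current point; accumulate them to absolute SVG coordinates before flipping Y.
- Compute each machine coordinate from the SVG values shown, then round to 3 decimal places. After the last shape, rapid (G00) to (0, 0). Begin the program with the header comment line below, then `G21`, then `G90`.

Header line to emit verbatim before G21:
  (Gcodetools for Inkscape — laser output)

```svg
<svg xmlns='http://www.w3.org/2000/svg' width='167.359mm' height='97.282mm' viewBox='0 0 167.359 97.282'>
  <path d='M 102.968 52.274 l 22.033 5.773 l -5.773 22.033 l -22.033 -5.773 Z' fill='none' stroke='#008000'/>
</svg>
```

Since the viewBox matches the mm dimensions, user units are millimetres directly. The only transform is the Y-flip y_m = 97.282 − y_svg.

Shape 1 is a regular polygon drawn with `<path>`. Its stroke #008000 means cut at S868, F1642. After flipping Y the toolpath is (102.968,45.008) → (125.001,39.235) → (119.228,17.202) → (97.195,22.975) → (102.968,45.008), returning to the start.

(Gcodetools for Inkscape — laser output)
G21
G90
G00 X102.968 Y45.008
M4 S868
G1 X125.001 Y39.235 F1642
G1 X119.228 Y17.202
G1 X97.195 Y22.975
G1 X102.968 Y45.008
M5
G00 X0.000 Y0.000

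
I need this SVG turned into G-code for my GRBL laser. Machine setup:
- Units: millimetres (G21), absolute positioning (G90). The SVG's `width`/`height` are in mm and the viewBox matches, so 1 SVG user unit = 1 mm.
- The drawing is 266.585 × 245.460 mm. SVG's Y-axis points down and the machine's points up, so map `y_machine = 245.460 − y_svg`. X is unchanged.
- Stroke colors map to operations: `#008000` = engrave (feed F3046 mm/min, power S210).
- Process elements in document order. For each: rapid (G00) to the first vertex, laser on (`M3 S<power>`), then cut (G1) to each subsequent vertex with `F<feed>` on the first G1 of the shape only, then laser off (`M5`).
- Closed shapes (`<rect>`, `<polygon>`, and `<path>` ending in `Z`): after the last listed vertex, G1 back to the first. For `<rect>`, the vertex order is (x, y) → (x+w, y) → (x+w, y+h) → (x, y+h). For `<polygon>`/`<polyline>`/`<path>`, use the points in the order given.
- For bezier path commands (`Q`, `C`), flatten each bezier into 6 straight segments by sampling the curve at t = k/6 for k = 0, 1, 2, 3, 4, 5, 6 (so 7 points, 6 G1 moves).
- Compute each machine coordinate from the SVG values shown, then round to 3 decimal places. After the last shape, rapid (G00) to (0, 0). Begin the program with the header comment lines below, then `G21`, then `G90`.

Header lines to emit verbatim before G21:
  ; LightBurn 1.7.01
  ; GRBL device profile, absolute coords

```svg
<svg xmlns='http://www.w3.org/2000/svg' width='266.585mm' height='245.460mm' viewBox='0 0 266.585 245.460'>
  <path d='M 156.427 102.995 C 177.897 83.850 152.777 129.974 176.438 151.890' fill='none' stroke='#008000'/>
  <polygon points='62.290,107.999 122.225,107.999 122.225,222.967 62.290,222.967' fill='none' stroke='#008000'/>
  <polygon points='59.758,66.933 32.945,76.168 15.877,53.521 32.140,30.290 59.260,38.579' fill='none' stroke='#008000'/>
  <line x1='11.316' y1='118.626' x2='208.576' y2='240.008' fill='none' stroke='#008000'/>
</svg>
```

; LightBurn 1.7.01
; GRBL device profile, absolute coords
G21
G90
G00 X156.427 Y142.465
M3 S210
G1 X163.721 Y147.013 F3046
G1 X165.899 Y143.168
G1 X165.611 Y133.415
G1 X165.505 Y120.241
G1 X168.231 Y106.131
G1 X176.438 Y93.570
M5
G00 X62.290 Y137.461
M3 S210
G1 X122.225 Y137.461 F3046
G1 X122.225 Y22.493
G1 X62.290 Y22.493
G1 X62.290 Y137.461
M5
G00 X59.758 Y178.527
M3 S210
G1 X32.945 Y169.292 F3046
G1 X15.877 Y191.939
G1 X32.140 Y215.170
G1 X59.260 Y206.881
G1 X59.758 Y178.527
M5
G00 X11.316 Y126.834
M3 S210
G1 X208.576 Y5.452 F3046
M5
G00 X0.000 Y0.000

viewBox `0 0 266.585 245.460` with mm width/height → 1 unit = 1 mm. Flip: y_m = 245.460 − y_svg.

**Shape 1** — `<path>` cubic bezier, stroke `#008000` → engrave (S210, F3046). Control points (SVG): P0=(156.427,102.995), P1=(177.897,83.850), P2=(152.777,129.974), P3=(176.438,151.890); sampled at t=k/6. Machine vertices: (156.427,142.465) → (163.721,147.013) → (165.899,143.168) → (165.611,133.415) → (165.505,120.241) → (168.231,106.131) → (176.438,93.570). Open path.

**Shape 2** — `<polygon>` rectangle, stroke `#008000` → engrave (S210, F3046). Machine vertices: (62.290,137.461) → (122.225,137.461) → (122.225,22.493) → (62.290,22.493) → (62.290,137.461). Closed: final G1 returns to the first vertex.

**Shape 3** — `<polygon>` regular polygon, stroke `#008000` → engrave (S210, F3046). Machine vertices: (59.758,178.527) → (32.945,169.292) → (15.877,191.939) → (32.140,215.170) → (59.260,206.881) → (59.758,178.527). Closed: final G1 returns to the first vertex.

**Shape 4** — `<line>` line segment, stroke `#008000` → engrave (S210, F3046). Machine vertices: (11.316,126.834) → (208.576,5.452). Open path.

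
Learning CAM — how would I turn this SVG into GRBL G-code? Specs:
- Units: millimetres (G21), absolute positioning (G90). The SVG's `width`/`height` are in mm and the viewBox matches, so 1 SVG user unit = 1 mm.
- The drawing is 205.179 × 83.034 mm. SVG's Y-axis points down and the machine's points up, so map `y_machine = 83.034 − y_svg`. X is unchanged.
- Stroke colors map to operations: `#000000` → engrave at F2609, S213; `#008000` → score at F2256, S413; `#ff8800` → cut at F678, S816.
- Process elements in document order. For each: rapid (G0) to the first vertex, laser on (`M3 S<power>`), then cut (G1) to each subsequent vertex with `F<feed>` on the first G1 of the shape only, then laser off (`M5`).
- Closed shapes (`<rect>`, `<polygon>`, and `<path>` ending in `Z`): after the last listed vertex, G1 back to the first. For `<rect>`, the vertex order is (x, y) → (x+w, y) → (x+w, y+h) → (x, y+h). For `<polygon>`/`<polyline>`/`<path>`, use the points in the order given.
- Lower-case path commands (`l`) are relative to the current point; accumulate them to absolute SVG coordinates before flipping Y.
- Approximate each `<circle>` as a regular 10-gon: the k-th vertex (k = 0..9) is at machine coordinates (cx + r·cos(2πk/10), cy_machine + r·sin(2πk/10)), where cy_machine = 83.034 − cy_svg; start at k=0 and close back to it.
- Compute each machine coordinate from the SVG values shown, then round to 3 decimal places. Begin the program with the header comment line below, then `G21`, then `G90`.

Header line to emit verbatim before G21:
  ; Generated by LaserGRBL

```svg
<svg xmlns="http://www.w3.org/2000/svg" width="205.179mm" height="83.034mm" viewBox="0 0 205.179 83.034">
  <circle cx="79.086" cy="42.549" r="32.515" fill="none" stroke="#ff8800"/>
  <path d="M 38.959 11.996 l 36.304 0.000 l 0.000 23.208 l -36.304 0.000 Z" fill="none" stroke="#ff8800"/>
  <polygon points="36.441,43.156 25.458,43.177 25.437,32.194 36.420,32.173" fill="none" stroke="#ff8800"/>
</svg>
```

Since the viewBox matches the mm dimensions, user units are millimetres directly. The only transform is the Y-flip y_m = 83.034 − y_svg.

Shape 1 is a circle drawn with `<circle>`. Its stroke #ff8800 means cut at S816, F678. After flipping Y the toolpath is (111.601,40.485) → (105.391,59.597) → (89.134,71.409) → (69.038,71.409) → (52.781,59.597) → (46.571,40.485) → (52.781,21.373) → (69.038,9.561) → (89.134,9.561) → (105.391,21.373) → (111.601,40.485), returning to the start.

Shape 2 is a rectangle drawn with `<path>`. Its stroke #ff8800 means cut at S816, F678. After flipping Y the toolpath is (38.959,71.038) → (75.263,71.038) → (75.263,47.830) → (38.959,47.830) → (38.959,71.038), returning to the start.

Shape 3 is a regular polygon drawn with `<polygon>`. Its stroke #ff8800 means cut at S816, F678. After flipping Y the toolpath is (36.441,39.878) → (25.458,39.857) → (25.437,50.840) → (36.420,50.861) → (36.441,39.878), returning to the start.

; Generated by LaserGRBL
G21
G90
G0 X111.601 Y40.485
M3 S816
G1 X105.391 Y59.597 F678
G1 X89.134 Y71.409
G1 X69.038 Y71.409
G1 X52.781 Y59.597
G1 X46.571 Y40.485
G1 X52.781 Y21.373
G1 X69.038 Y9.561
G1 X89.134 Y9.561
G1 X105.391 Y21.373
G1 X111.601 Y40.485
M5
G0 X38.959 Y71.038
M3 S816
G1 X75.263 Y71.038 F678
G1 X75.263 Y47.830
G1 X38.959 Y47.830
G1 X38.959 Y71.038
M5
G0 X36.441 Y39.878
M3 S816
G1 X25.458 Y39.857 F678
G1 X25.437 Y50.840
G1 X36.420 Y50.861
G1 X36.441 Y39.878
M5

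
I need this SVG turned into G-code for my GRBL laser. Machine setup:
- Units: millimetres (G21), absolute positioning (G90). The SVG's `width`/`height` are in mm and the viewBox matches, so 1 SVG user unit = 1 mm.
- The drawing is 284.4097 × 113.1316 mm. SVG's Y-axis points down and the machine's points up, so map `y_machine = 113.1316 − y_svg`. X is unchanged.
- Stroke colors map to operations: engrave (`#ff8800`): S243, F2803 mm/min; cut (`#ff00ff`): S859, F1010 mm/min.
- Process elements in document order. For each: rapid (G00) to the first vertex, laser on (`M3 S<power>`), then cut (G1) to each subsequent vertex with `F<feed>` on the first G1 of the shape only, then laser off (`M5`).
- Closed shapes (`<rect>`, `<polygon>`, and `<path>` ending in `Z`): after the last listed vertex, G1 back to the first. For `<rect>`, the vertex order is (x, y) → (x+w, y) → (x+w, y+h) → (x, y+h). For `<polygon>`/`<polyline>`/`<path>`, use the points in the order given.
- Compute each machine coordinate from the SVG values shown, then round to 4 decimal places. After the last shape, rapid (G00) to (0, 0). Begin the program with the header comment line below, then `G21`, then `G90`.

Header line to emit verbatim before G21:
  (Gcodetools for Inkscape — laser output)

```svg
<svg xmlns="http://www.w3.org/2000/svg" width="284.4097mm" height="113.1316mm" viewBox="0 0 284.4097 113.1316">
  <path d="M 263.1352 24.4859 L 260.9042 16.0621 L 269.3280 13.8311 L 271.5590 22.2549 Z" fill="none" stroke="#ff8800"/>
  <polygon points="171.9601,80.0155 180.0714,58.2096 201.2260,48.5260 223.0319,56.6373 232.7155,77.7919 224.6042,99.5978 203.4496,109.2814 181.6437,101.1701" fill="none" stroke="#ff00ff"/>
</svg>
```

1 u = 1 mm; y_m = 113.1316 − y.

[1] `<path>` regular polygon, #ff8800→engrave S243 F2803: (263.1352,88.6457) → (260.9042,97.0695) → (269.3280,99.3005) → (271.5590,90.8767) → (263.1352,88.6457) (closed)

[2] `<polygon>` regular polygon, #ff00ff→cut S859 F1010: (171.9601,33.1161) → (180.0714,54.9220) → (201.2260,64.6056) → (223.0319,56.4943) → (232.7155,35.3397) → (224.6042,13.5338) → (203.4496,3.8502) → (181.6437,11.9615) → (171.9601,33.1161) (closed)

(Gcodetools for Inkscape — laser output)
G21
G90
G00 X263.1352 Y88.6457
M3 S243
G1 X260.9042 Y97.0695 F2803
G1 X269.3280 Y99.3005
G1 X271.5590 Y90.8767
G1 X263.1352 Y88.6457
M5
G00 X171.9601 Y33.1161
M3 S859
G1 X180.0714 Y54.9220 F1010
G1 X201.2260 Y64.6056
G1 X223.0319 Y56.4943
G1 X232.7155 Y35.3397
G1 X224.6042 Y13.5338
G1 X203.4496 Y3.8502
G1 X181.6437 Y11.9615
G1 X171.9601 Y33.1161
M5
G00 X0.0000 Y0.0000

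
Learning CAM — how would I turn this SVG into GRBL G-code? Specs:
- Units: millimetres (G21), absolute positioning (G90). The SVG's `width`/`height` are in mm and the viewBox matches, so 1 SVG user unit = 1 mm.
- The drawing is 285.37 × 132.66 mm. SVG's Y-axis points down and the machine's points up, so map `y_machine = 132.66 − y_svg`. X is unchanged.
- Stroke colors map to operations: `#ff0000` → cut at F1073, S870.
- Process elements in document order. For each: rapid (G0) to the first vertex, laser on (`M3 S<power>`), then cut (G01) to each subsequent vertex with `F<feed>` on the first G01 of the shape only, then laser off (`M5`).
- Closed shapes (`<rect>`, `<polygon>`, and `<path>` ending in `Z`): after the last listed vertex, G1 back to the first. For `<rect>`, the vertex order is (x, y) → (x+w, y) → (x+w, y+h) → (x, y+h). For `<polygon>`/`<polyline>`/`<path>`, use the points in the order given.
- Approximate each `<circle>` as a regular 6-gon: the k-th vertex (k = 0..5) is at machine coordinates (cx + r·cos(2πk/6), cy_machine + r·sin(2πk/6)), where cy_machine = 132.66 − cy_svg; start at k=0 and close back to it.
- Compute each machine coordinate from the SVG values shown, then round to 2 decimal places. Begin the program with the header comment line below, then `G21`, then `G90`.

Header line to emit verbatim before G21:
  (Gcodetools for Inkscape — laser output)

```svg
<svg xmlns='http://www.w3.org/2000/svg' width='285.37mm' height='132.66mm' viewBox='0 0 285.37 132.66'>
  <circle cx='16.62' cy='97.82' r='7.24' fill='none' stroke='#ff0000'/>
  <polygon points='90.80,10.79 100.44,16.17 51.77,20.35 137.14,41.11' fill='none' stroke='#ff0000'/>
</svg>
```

Since the viewBox matches the mm dimensions, user units are millimetres directly. The only transform is the Y-flip y_m = 132.66 − y_svg.

Shape 1 is a circle drawn with `<circle>`. Its stroke #ff0000 means cut at S870, F1073. After flipping Y the toolpath is (23.86,34.84) → (20.24,41.11) → (13.00,41.11) → (9.38,34.84) → (13.00,28.57) → (20.24,28.57) → (23.86,34.84), returning to the start.

Shape 2 is a closed polygon drawn with `<polygon>`. Its stroke #ff0000 means cut at S870, F1073. After flipping Y the toolpath is (90.80,121.87) → (100.44,116.49) → (51.77,112.31) → (137.14,91.55) → (90.80,121.87), returning to the start.

(Gcodetools for Inkscape — laser output)
G21
G90
G0 X23.86 Y34.84
M3 S870
G01 X20.24 Y41.11 F1073
G01 X13.00 Y41.11
G01 X9.38 Y34.84
G01 X13.00 Y28.57
G01 X20.24 Y28.57
G01 X23.86 Y34.84
M5
G0 X90.80 Y121.87
M3 S870
G01 X100.44 Y116.49 F1073
G01 X51.77 Y112.31
G01 X137.14 Y91.55
G01 X90.80 Y121.87
M5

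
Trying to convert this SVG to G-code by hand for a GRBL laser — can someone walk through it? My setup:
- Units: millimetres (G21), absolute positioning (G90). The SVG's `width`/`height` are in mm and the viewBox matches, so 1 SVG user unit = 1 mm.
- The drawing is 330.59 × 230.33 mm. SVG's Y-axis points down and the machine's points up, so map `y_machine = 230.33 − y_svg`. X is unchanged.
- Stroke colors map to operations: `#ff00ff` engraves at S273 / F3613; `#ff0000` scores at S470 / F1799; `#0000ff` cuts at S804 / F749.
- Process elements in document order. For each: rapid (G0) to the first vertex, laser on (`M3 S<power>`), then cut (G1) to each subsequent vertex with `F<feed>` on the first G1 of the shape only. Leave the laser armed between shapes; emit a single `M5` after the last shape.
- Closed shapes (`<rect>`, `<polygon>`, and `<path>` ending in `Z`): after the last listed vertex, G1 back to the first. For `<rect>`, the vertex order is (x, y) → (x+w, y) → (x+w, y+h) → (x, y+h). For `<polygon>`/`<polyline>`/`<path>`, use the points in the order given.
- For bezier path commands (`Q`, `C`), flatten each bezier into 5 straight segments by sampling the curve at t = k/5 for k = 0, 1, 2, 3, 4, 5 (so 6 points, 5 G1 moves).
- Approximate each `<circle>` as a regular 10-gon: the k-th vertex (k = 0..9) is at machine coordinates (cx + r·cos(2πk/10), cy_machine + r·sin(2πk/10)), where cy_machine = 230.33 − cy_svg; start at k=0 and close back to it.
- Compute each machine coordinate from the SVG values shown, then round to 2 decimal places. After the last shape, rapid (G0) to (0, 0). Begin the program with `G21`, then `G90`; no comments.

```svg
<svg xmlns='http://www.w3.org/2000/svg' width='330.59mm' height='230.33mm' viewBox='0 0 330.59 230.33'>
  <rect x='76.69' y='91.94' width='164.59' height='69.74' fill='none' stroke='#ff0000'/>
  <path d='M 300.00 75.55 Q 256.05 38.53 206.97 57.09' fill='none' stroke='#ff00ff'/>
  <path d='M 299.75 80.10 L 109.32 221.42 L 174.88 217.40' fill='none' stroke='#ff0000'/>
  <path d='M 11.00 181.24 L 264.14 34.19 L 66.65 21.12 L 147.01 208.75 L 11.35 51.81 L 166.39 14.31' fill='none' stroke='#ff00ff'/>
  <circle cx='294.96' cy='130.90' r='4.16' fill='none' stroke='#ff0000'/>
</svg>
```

G21
G90
G0 X76.69 Y138.39
M3 S470
G1 X241.28 Y138.39 F1799
G1 X241.28 Y68.65
G1 X76.69 Y68.65
G1 X76.69 Y138.39
G0 X300.00 Y154.78
M3 S273
G1 X282.21 Y167.36 F3613
G1 X264.02 Y175.50
G1 X245.41 Y179.20
G1 X226.40 Y178.44
G1 X206.97 Y173.24
G0 X299.75 Y150.23
M3 S470
G1 X109.32 Y8.91 F1799
G1 X174.88 Y12.93
G0 X11.00 Y49.09
M3 S273
G1 X264.14 Y196.14 F3613
G1 X66.65 Y209.21
G1 X147.01 Y21.58
G1 X11.35 Y178.52
G1 X166.39 Y216.02
G0 X299.12 Y99.43
M3 S470
G1 X298.33 Y101.88 F1799
G1 X296.25 Y103.39
G1 X293.67 Y103.39
G1 X291.59 Y101.88
G1 X290.80 Y99.43
G1 X291.59 Y96.98
G1 X293.67 Y95.47
G1 X296.25 Y95.47
G1 X298.33 Y96.98
G1 X299.12 Y99.43
M5
G0 X0.00 Y0.00

viewBox `0 0 330.59 230.33` with mm width/height → 1 unit = 1 mm. Flip: y_m = 230.33 − y_svg.

**Shape 1** — `<rect>` rectangle, stroke `#ff0000` → score (S470, F1799). Machine vertices: (76.69,138.39) → (241.28,138.39) → (241.28,68.65) → (76.69,68.65) → (76.69,138.39). Closed: final G1 returns to the first vertex.

**Shape 2** — `<path>` quadratic bezier, stroke `#ff00ff` → engrave (S273, F3613). Control points (SVG): P0=(300.00,75.55), P1=(256.05,38.53), P2=(206.97,57.09); sampled at t=k/5. Machine vertices: (300.00,154.78) → (282.21,167.36) → (264.02,175.50) → (245.41,179.20) → (226.40,178.44) → (206.97,173.24). Open path.

**Shape 3** — `<path>` open polyline, stroke `#ff0000` → score (S470, F1799). Machine vertices: (299.75,150.23) → (109.32,8.91) → (174.88,12.93). Open path.

**Shape 4** — `<path>` open polyline, stroke `#ff00ff` → engrave (S273, F3613). Machine vertices: (11.00,49.09) → (264.14,196.14) → (66.65,209.21) → (147.01,21.58) → (11.35,178.52) → (166.39,216.02). Open path.

**Shape 5** — `<circle>` circle, stroke `#ff0000` → score (S470, F1799). Machine vertices: (299.12,99.43) → (298.33,101.88) → (296.25,103.39) → (293.67,103.39) → (291.59,101.88) → (290.80,99.43) → (291.59,96.98) → (293.67,95.47) → (296.25,95.47) → (298.33,96.98) → (299.12,99.43). Closed: final G1 returns to the first vertex.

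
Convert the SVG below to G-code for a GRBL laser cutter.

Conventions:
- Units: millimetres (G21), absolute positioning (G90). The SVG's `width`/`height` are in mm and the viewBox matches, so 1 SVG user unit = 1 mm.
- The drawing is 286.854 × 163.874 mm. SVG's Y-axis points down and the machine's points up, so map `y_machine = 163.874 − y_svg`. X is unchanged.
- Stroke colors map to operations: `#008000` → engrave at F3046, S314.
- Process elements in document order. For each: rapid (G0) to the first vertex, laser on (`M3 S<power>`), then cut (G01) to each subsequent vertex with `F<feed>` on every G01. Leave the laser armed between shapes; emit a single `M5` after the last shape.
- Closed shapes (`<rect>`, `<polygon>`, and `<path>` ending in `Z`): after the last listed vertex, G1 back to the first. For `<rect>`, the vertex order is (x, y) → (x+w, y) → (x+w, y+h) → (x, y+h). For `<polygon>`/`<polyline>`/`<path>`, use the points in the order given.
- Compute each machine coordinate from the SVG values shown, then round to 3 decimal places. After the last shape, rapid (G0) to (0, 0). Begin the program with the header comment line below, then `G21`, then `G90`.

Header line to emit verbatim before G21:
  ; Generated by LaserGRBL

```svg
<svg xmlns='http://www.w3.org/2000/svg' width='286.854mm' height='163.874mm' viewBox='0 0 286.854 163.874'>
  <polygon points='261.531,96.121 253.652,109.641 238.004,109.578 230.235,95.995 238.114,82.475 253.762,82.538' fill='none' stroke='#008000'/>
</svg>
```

; Generated by LaserGRBL
G21
G90
G0 X261.531 Y67.753
M3 S314
G01 X253.652 Y54.233 F3046
G01 X238.004 Y54.296 F3046
G01 X230.235 Y67.879 F3046
G01 X238.114 Y81.399 F3046
G01 X253.762 Y81.336 F3046
G01 X261.531 Y67.753 F3046
M5
G0 X0.000 Y0.000

viewBox `0 0 286.854 163.874` with mm width/height → 1 unit = 1 mm. Flip: y_m = 163.874 − y_svg.

**Shape 1** — `<polygon>` regular polygon, stroke `#008000` → engrave (S314, F3046). Machine vertices: (261.531,67.753) → (253.652,54.233) → (238.004,54.296) → (230.235,67.879) → (238.114,81.399) → (253.762,81.336) → (261.531,67.753). Closed: final G1 returns to the first vertex.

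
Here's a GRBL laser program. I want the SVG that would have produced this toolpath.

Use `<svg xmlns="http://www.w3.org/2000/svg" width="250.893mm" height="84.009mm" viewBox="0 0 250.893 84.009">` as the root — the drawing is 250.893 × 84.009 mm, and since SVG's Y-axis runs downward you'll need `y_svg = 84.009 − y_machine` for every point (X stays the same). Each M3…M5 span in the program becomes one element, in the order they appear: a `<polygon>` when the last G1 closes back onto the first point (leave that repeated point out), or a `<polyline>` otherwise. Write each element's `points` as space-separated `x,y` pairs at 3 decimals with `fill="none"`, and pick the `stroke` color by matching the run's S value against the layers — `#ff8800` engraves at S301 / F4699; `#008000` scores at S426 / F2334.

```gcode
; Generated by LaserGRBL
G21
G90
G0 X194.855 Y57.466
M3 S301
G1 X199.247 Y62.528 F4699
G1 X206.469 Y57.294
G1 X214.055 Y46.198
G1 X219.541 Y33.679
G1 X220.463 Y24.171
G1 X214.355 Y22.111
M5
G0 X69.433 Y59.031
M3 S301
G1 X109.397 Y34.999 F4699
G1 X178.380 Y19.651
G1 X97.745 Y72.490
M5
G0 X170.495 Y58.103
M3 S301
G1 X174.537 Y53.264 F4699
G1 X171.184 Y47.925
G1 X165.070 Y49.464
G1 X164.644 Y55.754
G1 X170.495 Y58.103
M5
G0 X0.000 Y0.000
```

Machine Y-up, SVG Y-down with viewBox height 84.009, so y_svg = 84.009 − y_machine; X carries over. Every run uses S301, so all elements get stroke `#ff8800` (engrave).

Run 1: The run is open, so emit a `<polyline>` with points (Y-flipped): 194.855,26.543 199.247,21.481 206.469,26.715 214.055,37.811 219.541,50.330 220.463,59.838 214.355,61.898.

Run 2: The run is open, so emit a `<polyline>` with points (Y-flipped): 69.433,24.978 109.397,49.010 178.380,64.358 97.745,11.519.

Run 3: The run returns to its start, so emit a `<polygon>` with points (Y-flipped): 170.495,25.906 174.537,30.745 171.184,36.084 165.070,34.545 164.644,28.255.

<svg xmlns="http://www.w3.org/2000/svg" width="250.893mm" height="84.009mm" viewBox="0 0 250.893 84.009">
  <polyline points="194.855,26.543 199.247,21.481 206.469,26.715 214.055,37.811 219.541,50.330 220.463,59.838 214.355,61.898" fill="none" stroke="#ff8800"/>
  <polyline points="69.433,24.978 109.397,49.010 178.380,64.358 97.745,11.519" fill="none" stroke="#ff8800"/>
  <polygon points="170.495,25.906 174.537,30.745 171.184,36.084 165.070,34.545 164.644,28.255" fill="none" stroke="#ff8800"/>
</svg>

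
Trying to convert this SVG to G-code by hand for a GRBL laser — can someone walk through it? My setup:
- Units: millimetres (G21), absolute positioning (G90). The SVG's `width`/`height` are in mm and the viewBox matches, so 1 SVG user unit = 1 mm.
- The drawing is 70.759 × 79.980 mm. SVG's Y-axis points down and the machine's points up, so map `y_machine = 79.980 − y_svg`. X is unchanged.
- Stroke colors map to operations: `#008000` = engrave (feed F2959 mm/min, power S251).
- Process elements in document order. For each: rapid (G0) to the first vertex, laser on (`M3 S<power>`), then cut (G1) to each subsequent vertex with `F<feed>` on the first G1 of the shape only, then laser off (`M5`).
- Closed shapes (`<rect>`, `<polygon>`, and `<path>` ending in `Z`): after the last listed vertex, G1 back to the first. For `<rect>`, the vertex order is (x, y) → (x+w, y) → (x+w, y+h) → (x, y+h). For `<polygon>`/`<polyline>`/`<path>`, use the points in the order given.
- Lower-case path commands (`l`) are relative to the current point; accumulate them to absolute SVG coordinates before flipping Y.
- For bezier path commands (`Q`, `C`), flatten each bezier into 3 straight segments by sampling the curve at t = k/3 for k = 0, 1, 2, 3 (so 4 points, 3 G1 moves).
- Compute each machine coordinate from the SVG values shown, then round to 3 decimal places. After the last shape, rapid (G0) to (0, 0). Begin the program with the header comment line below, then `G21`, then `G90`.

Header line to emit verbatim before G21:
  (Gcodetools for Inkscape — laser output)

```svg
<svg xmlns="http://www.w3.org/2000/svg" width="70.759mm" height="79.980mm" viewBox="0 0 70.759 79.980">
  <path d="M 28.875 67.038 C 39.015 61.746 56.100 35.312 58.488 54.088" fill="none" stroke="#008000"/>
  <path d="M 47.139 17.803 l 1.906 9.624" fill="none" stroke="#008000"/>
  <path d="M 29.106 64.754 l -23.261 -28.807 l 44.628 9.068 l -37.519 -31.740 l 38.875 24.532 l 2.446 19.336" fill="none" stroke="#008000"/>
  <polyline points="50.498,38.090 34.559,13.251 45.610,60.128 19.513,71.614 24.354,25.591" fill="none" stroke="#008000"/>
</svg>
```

(Gcodetools for Inkscape — laser output)
G21
G90
G0 X28.875 Y12.942
M3 S251
G1 X40.528 Y22.824 F2959
G1 X52.003 Y32.055
G1 X58.488 Y25.892
M5
G0 X47.139 Y62.177
M3 S251
G1 X49.045 Y52.553 F2959
M5
G0 X29.106 Y15.226
M3 S251
G1 X5.845 Y44.033 F2959
G1 X50.473 Y34.965
G1 X12.954 Y66.705
G1 X51.829 Y42.173
G1 X54.275 Y22.837
M5
G0 X50.498 Y41.890
M3 S251
G1 X34.559 Y66.729 F2959
G1 X45.610 Y19.852
G1 X19.513 Y8.366
G1 X24.354 Y54.389
M5
G0 X0.000 Y0.000

Since the viewBox matches the mm dimensions, user units are millimetres directly. The only transform is the Y-flip y_m = 79.980 − y_svg.

Shape 1 is a cubic bezier drawn with `<path>`. Its stroke #008000 means engrave at S251, F2959. After flipping Y the toolpath is (28.875,12.942) → (40.528,22.824) → (52.003,32.055) → (58.488,25.892).

Shape 2 is a line segment drawn with `<path>`. Its stroke #008000 means engrave at S251, F2959. After flipping Y the toolpath is (47.139,62.177) → (49.045,52.553).

Shape 3 is a open polyline drawn with `<path>`. Its stroke #008000 means engrave at S251, F2959. After flipping Y the toolpath is (29.106,15.226) → (5.845,44.033) → (50.473,34.965) → (12.954,66.705) → (51.829,42.173) → (54.275,22.837).

Shape 4 is a open polyline drawn with `<polyline>`. Its stroke #008000 means engrave at S251, F2959. After flipping Y the toolpath is (50.498,41.890) → (34.559,66.729) → (45.610,19.852) → (19.513,8.366) → (24.354,54.389).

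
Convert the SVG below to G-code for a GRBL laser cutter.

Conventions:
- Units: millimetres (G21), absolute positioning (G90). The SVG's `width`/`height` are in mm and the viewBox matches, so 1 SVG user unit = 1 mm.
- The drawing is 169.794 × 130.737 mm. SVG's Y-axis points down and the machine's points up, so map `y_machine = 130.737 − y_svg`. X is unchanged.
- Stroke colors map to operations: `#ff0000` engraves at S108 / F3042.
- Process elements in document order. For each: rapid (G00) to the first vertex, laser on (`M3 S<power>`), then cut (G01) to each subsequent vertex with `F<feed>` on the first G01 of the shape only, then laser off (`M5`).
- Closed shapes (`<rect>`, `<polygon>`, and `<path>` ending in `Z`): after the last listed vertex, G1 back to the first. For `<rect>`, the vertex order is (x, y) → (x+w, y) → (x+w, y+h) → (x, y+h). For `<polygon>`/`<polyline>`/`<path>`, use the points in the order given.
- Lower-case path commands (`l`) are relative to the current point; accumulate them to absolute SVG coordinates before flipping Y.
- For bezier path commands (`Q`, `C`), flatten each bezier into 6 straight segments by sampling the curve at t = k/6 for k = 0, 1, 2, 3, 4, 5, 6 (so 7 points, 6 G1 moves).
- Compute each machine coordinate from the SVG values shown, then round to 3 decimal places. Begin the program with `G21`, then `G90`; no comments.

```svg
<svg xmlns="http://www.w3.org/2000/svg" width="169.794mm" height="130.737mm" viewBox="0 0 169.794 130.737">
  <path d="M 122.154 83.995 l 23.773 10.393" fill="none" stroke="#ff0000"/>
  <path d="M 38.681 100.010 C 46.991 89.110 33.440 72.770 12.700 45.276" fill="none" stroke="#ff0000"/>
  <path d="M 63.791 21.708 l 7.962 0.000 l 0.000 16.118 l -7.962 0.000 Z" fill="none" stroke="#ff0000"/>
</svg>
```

Since the viewBox matches the mm dimensions, user units are millimetres directly. The only transform is the Y-flip y_m = 130.737 − y_svg.

Shape 1 is a line segment drawn with `<path>`. Its stroke #ff0000 means engrave at S108, F3042. After flipping Y the toolpath is (122.154,46.742) → (145.927,36.349).

Shape 2 is a cubic bezier drawn with `<path>`. Its stroke #ff0000 means engrave at S108, F3042. After flipping Y the toolpath is (38.681,30.727) → (41.082,36.657) → (40.247,43.652) → (36.584,51.871) → (30.500,61.473) → (22.403,72.617) → (12.700,85.461).

Shape 3 is a rectangle drawn with `<path>`. Its stroke #ff0000 means engrave at S108, F3042. After flipping Y the toolpath is (63.791,109.029) → (71.753,109.029) → (71.753,92.911) → (63.791,92.911) → (63.791,109.029), returning to the start.

G21
G90
G00 X122.154 Y46.742
M3 S108
G01 X145.927 Y36.349 F3042
M5
G00 X38.681 Y30.727
M3 S108
G01 X41.082 Y36.657 F3042
G01 X40.247 Y43.652
G01 X36.584 Y51.871
G01 X30.500 Y61.473
G01 X22.403 Y72.617
G01 X12.700 Y85.461
M5
G00 X63.791 Y109.029
M3 S108
G01 X71.753 Y109.029 F3042
G01 X71.753 Y92.911
G01 X63.791 Y92.911
G01 X63.791 Y109.029
M5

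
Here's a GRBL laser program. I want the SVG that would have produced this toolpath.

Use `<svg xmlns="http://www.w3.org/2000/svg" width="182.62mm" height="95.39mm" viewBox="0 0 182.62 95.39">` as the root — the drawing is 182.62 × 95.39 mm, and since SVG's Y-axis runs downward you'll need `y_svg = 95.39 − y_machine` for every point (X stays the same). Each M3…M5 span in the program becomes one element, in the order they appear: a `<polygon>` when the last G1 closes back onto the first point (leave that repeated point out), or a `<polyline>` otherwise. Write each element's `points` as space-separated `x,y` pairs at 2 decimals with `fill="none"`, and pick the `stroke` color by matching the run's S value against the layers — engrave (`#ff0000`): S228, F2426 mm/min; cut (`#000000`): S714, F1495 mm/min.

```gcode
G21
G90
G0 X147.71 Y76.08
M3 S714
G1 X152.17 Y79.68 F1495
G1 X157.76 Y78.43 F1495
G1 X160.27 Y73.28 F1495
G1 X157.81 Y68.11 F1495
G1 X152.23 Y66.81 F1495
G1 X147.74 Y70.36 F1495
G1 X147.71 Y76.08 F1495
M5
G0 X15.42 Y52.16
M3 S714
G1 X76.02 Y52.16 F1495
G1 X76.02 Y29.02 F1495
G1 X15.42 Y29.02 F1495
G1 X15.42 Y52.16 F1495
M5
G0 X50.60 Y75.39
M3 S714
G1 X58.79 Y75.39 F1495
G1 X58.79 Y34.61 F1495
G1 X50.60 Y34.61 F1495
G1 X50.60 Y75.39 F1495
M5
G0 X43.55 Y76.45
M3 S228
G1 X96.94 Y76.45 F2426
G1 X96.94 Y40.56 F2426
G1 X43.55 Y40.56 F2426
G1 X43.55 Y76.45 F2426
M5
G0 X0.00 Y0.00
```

<svg xmlns="http://www.w3.org/2000/svg" width="182.62mm" height="95.39mm" viewBox="0 0 182.62 95.39">
  <polygon points="147.71,19.31 152.17,15.71 157.76,16.96 160.27,22.11 157.81,27.28 152.23,28.58 147.74,25.03" fill="none" stroke="#000000"/>
  <polygon points="15.42,43.23 76.02,43.23 76.02,66.37 15.42,66.37" fill="none" stroke="#000000"/>
  <polygon points="50.60,20.00 58.79,20.00 58.79,60.78 50.60,60.78" fill="none" stroke="#000000"/>
  <polygon points="43.55,18.94 96.94,18.94 96.94,54.83 43.55,54.83" fill="none" stroke="#ff0000"/>
</svg>

y_svg = 95.39 − y_m.

[1] S714→`#000000` (cut); closed run; points: 147.71,19.31 152.17,15.71 157.76,16.96 160.27,22.11 157.81,27.28 152.23,28.58 147.74,25.03

[2] S714→`#000000` (cut); closed run; points: 15.42,43.23 76.02,43.23 76.02,66.37 15.42,66.37

[3] S714→`#000000` (cut); closed run; points: 50.60,20.00 58.79,20.00 58.79,60.78 50.60,60.78

[4] S228→`#ff0000` (engrave); closed run; points: 43.55,18.94 96.94,18.94 96.94,54.83 43.55,54.83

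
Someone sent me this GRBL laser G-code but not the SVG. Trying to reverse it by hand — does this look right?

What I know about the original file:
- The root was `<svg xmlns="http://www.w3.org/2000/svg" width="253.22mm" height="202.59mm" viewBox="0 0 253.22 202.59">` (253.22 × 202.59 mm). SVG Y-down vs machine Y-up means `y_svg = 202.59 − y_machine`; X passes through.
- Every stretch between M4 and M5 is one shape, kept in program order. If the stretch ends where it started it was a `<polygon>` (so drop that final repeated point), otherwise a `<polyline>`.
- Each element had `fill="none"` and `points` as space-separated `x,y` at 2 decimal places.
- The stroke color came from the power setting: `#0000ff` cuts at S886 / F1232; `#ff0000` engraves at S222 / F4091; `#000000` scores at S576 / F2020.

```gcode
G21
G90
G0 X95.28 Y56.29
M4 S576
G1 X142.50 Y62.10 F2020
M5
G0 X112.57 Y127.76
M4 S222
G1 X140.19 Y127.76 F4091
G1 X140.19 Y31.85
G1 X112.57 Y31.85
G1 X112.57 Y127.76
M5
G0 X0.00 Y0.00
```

<svg xmlns="http://www.w3.org/2000/svg" width="253.22mm" height="202.59mm" viewBox="0 0 253.22 202.59">
  <polyline points="95.28,146.30 142.50,140.49" fill="none" stroke="#000000"/>
  <polygon points="112.57,74.83 140.19,74.83 140.19,170.74 112.57,170.74" fill="none" stroke="#ff0000"/>
</svg>

y_svg = 202.59 − y_m.

[1] S576→`#000000` (score); open run; points: 95.28,146.30 142.50,140.49

[2] S222→`#ff0000` (engrave); closed run; points: 112.57,74.83 140.19,74.83 140.19,170.74 112.57,170.74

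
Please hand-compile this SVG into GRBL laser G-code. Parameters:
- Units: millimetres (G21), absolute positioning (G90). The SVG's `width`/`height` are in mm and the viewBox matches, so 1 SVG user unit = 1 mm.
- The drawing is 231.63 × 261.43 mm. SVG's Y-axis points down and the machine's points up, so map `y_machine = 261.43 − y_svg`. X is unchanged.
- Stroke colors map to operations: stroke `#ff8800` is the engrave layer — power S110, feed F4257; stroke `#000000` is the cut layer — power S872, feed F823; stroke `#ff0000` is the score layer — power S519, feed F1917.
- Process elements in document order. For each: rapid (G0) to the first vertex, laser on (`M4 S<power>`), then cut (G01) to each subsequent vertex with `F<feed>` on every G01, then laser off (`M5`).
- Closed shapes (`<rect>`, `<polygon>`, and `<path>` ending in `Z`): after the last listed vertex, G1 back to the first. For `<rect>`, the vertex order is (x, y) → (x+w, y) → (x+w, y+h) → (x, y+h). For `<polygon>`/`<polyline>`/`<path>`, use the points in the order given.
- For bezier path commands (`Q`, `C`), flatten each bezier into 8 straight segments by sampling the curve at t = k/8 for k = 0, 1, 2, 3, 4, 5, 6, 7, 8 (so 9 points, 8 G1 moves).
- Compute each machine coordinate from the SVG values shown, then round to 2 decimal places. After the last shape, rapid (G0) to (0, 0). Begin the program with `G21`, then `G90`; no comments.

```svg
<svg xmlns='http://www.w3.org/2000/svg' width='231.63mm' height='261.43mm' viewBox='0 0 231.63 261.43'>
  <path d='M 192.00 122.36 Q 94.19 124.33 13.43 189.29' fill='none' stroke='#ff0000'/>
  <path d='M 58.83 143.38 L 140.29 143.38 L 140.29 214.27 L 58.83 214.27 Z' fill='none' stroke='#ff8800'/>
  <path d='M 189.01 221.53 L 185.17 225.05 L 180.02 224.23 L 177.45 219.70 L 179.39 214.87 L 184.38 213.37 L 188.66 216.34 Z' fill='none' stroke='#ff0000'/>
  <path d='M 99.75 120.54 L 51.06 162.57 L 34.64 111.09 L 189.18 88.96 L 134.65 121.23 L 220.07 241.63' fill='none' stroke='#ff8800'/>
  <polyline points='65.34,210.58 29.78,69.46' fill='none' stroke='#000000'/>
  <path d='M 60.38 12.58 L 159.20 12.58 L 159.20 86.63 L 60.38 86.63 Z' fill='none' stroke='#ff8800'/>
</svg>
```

1 u = 1 mm; y_m = 261.43 − y.

[1] `<path>` quadratic bezier, #ff0000→score S519 F1917: (192.00,139.07) → (167.81,137.59) → (144.16,134.15) → (121.04,128.73) → (98.45,121.35) → (76.40,112.00) → (54.88,100.68) → (33.89,87.40) → (13.43,72.14)

[2] `<path>` rectangle, #ff8800→engrave S110 F4257: (58.83,118.05) → (140.29,118.05) → (140.29,47.16) → (58.83,47.16) → (58.83,118.05) (closed)

[3] `<path>` regular polygon, #ff0000→score S519 F1917: (189.01,39.90) → (185.17,36.38) → (180.02,37.20) → (177.45,41.73) → (179.39,46.56) → (184.38,48.06) → (188.66,45.09) → (189.01,39.90) (closed)

[4] `<path>` open polyline, #ff8800→engrave S110 F4257: (99.75,140.89) → (51.06,98.86) → (34.64,150.34) → (189.18,172.47) → (134.65,140.20) → (220.07,19.80)

[5] `<polyline>` line segment, #000000→cut S872 F823: (65.34,50.85) → (29.78,191.97)

[6] `<path>` rectangle, #ff8800→engrave S110 F4257: (60.38,248.85) → (159.20,248.85) → (159.20,174.80) → (60.38,174.80) → (60.38,248.85) (closed)

G21
G90
G0 X192.00 Y139.07
M4 S519
G01 X167.81 Y137.59 F1917
G01 X144.16 Y134.15 F1917
G01 X121.04 Y128.73 F1917
G01 X98.45 Y121.35 F1917
G01 X76.40 Y112.00 F1917
G01 X54.88 Y100.68 F1917
G01 X33.89 Y87.40 F1917
G01 X13.43 Y72.14 F1917
M5
G0 X58.83 Y118.05
M4 S110
G01 X140.29 Y118.05 F4257
G01 X140.29 Y47.16 F4257
G01 X58.83 Y47.16 F4257
G01 X58.83 Y118.05 F4257
M5
G0 X189.01 Y39.90
M4 S519
G01 X185.17 Y36.38 F1917
G01 X180.02 Y37.20 F1917
G01 X177.45 Y41.73 F1917
G01 X179.39 Y46.56 F1917
G01 X184.38 Y48.06 F1917
G01 X188.66 Y45.09 F1917
G01 X189.01 Y39.90 F1917
M5
G0 X99.75 Y140.89
M4 S110
G01 X51.06 Y98.86 F4257
G01 X34.64 Y150.34 F4257
G01 X189.18 Y172.47 F4257
G01 X134.65 Y140.20 F4257
G01 X220.07 Y19.80 F4257
M5
G0 X65.34 Y50.85
M4 S872
G01 X29.78 Y191.97 F823
M5
G0 X60.38 Y248.85
M4 S110
G01 X159.20 Y248.85 F4257
G01 X159.20 Y174.80 F4257
G01 X60.38 Y174.80 F4257
G01 X60.38 Y248.85 F4257
M5
G0 X0.00 Y0.00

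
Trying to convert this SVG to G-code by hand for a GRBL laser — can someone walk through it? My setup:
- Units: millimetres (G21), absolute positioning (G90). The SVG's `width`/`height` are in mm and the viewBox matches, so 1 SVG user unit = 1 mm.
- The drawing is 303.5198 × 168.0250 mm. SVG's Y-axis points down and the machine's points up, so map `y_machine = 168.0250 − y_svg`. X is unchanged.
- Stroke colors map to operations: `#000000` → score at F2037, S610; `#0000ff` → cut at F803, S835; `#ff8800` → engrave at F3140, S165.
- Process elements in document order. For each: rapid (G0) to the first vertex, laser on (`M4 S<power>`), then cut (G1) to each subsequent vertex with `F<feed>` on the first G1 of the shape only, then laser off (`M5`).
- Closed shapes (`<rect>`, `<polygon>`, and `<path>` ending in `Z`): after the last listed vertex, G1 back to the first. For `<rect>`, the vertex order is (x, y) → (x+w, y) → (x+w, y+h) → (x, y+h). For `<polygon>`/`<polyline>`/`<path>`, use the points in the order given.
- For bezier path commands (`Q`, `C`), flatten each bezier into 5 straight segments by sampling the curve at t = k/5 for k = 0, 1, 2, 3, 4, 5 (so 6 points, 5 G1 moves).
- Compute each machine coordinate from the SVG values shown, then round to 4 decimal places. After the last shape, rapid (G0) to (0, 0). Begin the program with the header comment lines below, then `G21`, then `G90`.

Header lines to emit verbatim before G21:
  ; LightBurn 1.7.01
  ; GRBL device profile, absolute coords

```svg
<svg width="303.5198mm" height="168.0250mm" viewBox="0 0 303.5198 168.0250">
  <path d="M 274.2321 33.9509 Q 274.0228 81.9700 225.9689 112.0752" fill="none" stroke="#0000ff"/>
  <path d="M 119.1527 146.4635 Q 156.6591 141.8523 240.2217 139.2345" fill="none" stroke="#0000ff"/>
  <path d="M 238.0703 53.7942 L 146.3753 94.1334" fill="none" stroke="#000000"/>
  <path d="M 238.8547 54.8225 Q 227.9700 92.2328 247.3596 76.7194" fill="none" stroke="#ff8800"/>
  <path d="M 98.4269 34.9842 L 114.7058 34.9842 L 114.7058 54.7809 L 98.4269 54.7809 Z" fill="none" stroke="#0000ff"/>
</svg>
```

; LightBurn 1.7.01
; GRBL device profile, absolute coords
G21
G90
G0 X274.2321 Y134.0741
M4 S835
G1 X272.2346 Y115.5830 F803
G1 X266.4095 Y98.5250
G1 X256.7569 Y82.9002
G1 X243.2767 Y68.7084
G1 X225.9689 Y55.9498
M5
G0 X119.1527 Y21.5615
M4 S835
G1 X135.9975 Y23.3262 F803
G1 X156.5268 Y24.9315
G1 X180.7406 Y26.3773
G1 X208.6389 Y27.6636
G1 X240.2217 Y28.7905
M5
G0 X238.0703 Y114.2308
M4 S610
G1 X146.3753 Y73.8916 F2037
M5
G0 X238.8547 Y113.2025
M4 S165
G1 X235.7118 Y100.3553 F3140
G1 X234.9908 Y91.7421
G1 X236.6918 Y87.3627
G1 X240.8147 Y87.2172
G1 X247.3596 Y91.3056
M5
G0 X98.4269 Y133.0408
M4 S835
G1 X114.7058 Y133.0408 F803
G1 X114.7058 Y113.2441
G1 X98.4269 Y113.2441
G1 X98.4269 Y133.0408
M5
G0 X0.0000 Y0.0000

Since the viewBox matches the mm dimensions, user units are millimetres directly. The only transform is the Y-flip y_m = 168.0250 − y_svg.

Shape 1 is a quadratic bezier drawn with `<path>`. Its stroke #0000ff means cut at S835, F803. After flipping Y the toolpath is (274.2321,134.0741) → (272.2346,115.5830) → (266.4095,98.5250) → (256.7569,82.9002) → (243.2767,68.7084) → (225.9689,55.9498).

Shape 2 is a quadratic bezier drawn with `<path>`. Its stroke #0000ff means cut at S835, F803. After flipping Y the toolpath is (119.1527,21.5615) → (135.9975,23.3262) → (156.5268,24.9315) → (180.7406,26.3773) → (208.6389,27.6636) → (240.2217,28.7905).

Shape 3 is a line segment drawn with `<path>`. Its stroke #000000 means score at S610, F2037. After flipping Y the toolpath is (238.0703,114.2308) → (146.3753,73.8916).

Shape 4 is a quadratic bezier drawn with `<path>`. Its stroke #ff8800 means engrave at S165, F3140. After flipping Y the toolpath is (238.8547,113.2025) → (235.7118,100.3553) → (234.9908,91.7421) → (236.6918,87.3627) → (240.8147,87.2172) → (247.3596,91.3056).

Shape 5 is a rectangle drawn with `<path>`. Its stroke #0000ff means cut at S835, F803. After flipping Y the toolpath is (98.4269,133.0408) → (114.7058,133.0408) → (114.7058,113.2441) → (98.4269,113.2441) → (98.4269,133.0408), returning to the start.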